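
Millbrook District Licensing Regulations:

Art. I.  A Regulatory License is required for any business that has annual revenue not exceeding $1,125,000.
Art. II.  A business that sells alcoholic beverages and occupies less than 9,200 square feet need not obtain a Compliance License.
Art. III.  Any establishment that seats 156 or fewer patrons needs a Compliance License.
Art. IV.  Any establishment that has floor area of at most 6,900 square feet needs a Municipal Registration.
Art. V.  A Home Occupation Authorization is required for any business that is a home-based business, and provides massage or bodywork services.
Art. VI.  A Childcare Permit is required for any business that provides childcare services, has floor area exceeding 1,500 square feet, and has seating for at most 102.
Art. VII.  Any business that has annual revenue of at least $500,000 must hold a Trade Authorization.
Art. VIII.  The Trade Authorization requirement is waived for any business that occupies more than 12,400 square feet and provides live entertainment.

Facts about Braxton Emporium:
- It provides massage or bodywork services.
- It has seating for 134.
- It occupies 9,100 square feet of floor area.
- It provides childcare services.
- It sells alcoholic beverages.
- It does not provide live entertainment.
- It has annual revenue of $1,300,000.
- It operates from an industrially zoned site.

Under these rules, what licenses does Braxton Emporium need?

Trade Authorization

Art. I. revenue $1,300,000 > $1,125,000 → Regulatory License not required.
Art. II. sells alcoholic beverages; floor area 9,100 square feet < 9,200 square feet → exempt from Compliance License.
Art. III. seating 134 ≤ 156 → Compliance License required.
Art. IV. floor area 9,100 square feet > 6,900 square feet → Municipal Registration not required.
Art. V. operates from an industrially zoned site (not: is a home-based business); provides massage or bodywork services → Home Occupation Authorization not required.
Art. VI. provides childcare services; floor area 9,100 square feet > 1,500 square feet; seating 134 > 102 → Childcare Permit not required.
Art. VII. revenue $1,300,000 ≥ $500,000 → Trade Authorization required.
Art. VIII. floor area 9,100 square feet ≤ 12,400 square feet; does not provide live entertainment → Trade Authorization exemption does not apply.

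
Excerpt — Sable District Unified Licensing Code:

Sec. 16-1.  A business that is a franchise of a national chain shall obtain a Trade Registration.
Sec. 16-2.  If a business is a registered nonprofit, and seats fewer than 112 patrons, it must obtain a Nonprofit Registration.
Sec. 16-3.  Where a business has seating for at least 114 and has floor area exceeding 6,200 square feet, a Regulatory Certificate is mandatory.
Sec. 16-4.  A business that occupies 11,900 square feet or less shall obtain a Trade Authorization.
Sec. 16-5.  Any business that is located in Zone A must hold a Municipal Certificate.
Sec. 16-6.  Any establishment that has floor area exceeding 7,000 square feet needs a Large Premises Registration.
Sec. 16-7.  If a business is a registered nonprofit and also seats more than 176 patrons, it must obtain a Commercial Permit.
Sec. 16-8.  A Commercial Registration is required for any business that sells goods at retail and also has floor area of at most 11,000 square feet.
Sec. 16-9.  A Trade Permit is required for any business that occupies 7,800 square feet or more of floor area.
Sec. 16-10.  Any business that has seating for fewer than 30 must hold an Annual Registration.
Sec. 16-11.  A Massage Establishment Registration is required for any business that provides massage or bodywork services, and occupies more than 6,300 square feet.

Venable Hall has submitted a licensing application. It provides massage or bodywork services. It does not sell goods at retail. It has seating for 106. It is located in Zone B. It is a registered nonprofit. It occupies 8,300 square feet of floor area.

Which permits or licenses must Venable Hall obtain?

Sec. 16-1. is a registered nonprofit (not: is a franchise of a national chain) → Trade Registration not required.
Sec. 16-2. is a registered nonprofit; seating 106 < 112 → Nonprofit Registration required.
Sec. 16-3. seating 106 < 114; floor area 8,300 square feet > 6,200 square feet → Regulatory Certificate not required.
Sec. 16-4. floor area 8,300 square feet ≤ 11,900 square feet → Trade Authorization required.
Sec. 16-5. is located in Zone B (not: is located in Zone A) → Municipal Certificate not required.
Sec. 16-6. floor area 8,300 square feet > 7,000 square feet → Large Premises Registration required.
Sec. 16-7. is a registered nonprofit; seating 106 ≤ 176 → Commercial Permit not required.
Sec. 16-8. does not sell goods at retail; floor area 8,300 square feet ≤ 11,000 square feet → Commercial Registration not required.
Sec. 16-9. floor area 8,300 square feet ≥ 7,800 square feet → Trade Permit required.
Sec. 16-10. seating 106 ≥ 30 → Annual Registration not required.
Sec. 16-11. provides massage or bodywork services; floor area 8,300 square feet > 6,300 square feet → Massage Establishment Registration required.

Large Premises Registration, Massage Establishment Registration, Nonprofit Registration, Trade Authorization, Trade Permit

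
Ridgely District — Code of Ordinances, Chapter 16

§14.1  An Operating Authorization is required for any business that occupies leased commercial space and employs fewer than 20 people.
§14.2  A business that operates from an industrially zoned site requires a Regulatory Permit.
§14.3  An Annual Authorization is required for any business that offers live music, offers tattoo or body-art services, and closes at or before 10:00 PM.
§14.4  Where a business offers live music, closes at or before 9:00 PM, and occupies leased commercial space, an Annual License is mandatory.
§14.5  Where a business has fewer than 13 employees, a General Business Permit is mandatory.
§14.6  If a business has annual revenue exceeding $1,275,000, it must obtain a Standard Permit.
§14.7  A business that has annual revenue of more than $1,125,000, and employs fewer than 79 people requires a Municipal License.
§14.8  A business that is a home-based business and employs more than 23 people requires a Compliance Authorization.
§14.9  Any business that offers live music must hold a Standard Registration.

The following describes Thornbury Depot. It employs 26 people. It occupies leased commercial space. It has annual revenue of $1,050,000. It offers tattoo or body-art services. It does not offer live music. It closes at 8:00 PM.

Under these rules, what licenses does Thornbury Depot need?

None

§14.1 occupies leased commercial space; employees 26 ≥ 20 → Operating Authorization not required.
§14.2 occupies leased commercial space (not: operates from an industrially zoned site) → Regulatory Permit not required.
§14.3 does not offer live music; offers tattoo or body-art services; closes 8:00 PM, at/before 10:00 PM → Annual Authorization not required.
§14.4 does not offer live music; closes 8:00 PM, at/before 9:00 PM; occupies leased commercial space → Annual License not required.
§14.5 employees 26 ≥ 13 → General Business Permit not required.
§14.6 revenue $1,050,000 ≤ $1,275,000 → Standard Permit not required.
§14.7 revenue $1,050,000 ≤ $1,125,000; employees 26 < 79 → Municipal License not required.
§14.8 occupies leased commercial space (not: is a home-based business); employees 26 > 23 → Compliance Authorization not required.
§14.9 does not offer live music → Standard Registration not required.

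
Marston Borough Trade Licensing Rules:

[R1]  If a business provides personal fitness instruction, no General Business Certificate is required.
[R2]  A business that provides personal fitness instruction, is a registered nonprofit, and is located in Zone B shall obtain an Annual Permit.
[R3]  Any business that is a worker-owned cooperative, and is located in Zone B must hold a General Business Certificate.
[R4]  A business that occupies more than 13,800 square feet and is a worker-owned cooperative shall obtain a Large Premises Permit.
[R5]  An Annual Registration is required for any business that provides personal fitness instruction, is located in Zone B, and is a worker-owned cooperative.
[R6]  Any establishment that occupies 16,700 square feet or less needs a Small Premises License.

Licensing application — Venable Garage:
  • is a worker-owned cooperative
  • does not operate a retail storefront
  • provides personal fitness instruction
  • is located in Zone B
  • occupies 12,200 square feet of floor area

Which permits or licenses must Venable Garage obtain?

Annual Registration, Small Premises License

[R1] provides personal fitness instruction → exempt from General Business Certificate.
[R2] provides personal fitness instruction; is a worker-owned cooperative (not: is a registered nonprofit); is located in Zone B → Annual Permit not required.
[R3] is a worker-owned cooperative; is located in Zone B → General Business Certificate required.
[R4] floor area 12,200 square feet ≤ 13,800 square feet; is a worker-owned cooperative → Large Premises Permit not required.
[R5] provides personal fitness instruction; is located in Zone B; is a worker-owned cooperative → Annual Registration required.
[R6] floor area 12,200 square feet ≤ 16,700 square feet → Small Premises License required.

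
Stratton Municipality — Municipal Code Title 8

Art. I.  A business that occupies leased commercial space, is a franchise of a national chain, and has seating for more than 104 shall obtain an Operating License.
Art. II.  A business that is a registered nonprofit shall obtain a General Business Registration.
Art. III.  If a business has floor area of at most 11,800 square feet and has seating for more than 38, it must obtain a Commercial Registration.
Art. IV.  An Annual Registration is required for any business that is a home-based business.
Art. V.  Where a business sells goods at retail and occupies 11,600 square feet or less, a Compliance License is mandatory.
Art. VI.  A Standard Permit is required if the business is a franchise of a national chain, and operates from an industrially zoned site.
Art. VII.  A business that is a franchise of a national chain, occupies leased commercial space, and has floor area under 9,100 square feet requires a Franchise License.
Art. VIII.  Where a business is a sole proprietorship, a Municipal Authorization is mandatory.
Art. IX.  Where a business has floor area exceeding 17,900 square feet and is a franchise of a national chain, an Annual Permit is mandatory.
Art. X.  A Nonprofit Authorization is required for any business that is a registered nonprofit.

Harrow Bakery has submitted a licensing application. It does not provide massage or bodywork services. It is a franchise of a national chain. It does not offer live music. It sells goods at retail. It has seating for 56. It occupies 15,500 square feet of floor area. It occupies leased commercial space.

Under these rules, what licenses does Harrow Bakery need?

Art. I. occupies leased commercial space; is a franchise of a national chain; seating 56 ≤ 104 → Operating License not required.
Art. II. is a franchise of a national chain (not: is a registered nonprofit) → General Business Registration not required.
Art. III. floor area 15,500 square feet > 11,800 square feet; seating 56 > 38 → Commercial Registration not required.
Art. IV. occupies leased commercial space (not: is a home-based business) → Annual Registration not required.
Art. V. sells goods at retail; floor area 15,500 square feet > 11,600 square feet → Compliance License not required.
Art. VI. is a franchise of a national chain; occupies leased commercial space (not: operates from an industrially zoned site) → Standard Permit not required.
Art. VII. is a franchise of a national chain; occupies leased commercial space; floor area 15,500 square feet ≥ 9,100 square feet → Franchise License not required.
Art. VIII. is a franchise of a national chain (not: is a sole proprietorship) → Municipal Authorization not required.
Art. IX. floor area 15,500 square feet ≤ 17,900 square feet; is a franchise of a national chain → Annual Permit not required.
Art. X. is a franchise of a national chain (not: is a registered nonprofit) → Nonprofit Authorization not required.

None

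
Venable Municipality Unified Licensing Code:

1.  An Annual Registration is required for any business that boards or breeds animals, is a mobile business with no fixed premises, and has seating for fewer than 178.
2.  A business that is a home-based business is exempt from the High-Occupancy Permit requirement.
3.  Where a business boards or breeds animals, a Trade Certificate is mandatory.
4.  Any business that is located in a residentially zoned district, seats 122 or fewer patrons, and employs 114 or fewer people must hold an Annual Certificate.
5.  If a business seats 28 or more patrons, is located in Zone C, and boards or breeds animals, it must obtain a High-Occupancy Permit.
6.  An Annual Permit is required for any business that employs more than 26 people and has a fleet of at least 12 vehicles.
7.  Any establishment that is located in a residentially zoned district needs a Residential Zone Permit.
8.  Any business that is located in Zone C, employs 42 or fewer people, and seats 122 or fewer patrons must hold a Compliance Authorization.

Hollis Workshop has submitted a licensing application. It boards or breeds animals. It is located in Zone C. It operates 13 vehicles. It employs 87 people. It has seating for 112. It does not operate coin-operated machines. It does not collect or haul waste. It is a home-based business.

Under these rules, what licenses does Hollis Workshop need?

Annual Permit, Trade Certificate

1. boards or breeds animals; is a home-based business (not: is a mobile business with no fixed premises); seating 112 < 178 → Annual Registration not required.
2. is a home-based business → exempt from High-Occupancy Permit.
3. boards or breeds animals → Trade Certificate required.
4. is located in Zone C (not: is located in a residentially zoned district); seating 112 ≤ 122; employees 87 ≤ 114 → Annual Certificate not required.
5. seating 112 ≥ 28; is located in Zone C; boards or breeds animals → High-Occupancy Permit required.
6. employees 87 > 26; vehicles 13 ≥ 12 → Annual Permit required.
7. is located in Zone C (not: is located in a residentially zoned district) → Residential Zone Permit not required.
8. is located in Zone C; employees 87 > 42; seating 112 ≤ 122 → Compliance Authorization not required.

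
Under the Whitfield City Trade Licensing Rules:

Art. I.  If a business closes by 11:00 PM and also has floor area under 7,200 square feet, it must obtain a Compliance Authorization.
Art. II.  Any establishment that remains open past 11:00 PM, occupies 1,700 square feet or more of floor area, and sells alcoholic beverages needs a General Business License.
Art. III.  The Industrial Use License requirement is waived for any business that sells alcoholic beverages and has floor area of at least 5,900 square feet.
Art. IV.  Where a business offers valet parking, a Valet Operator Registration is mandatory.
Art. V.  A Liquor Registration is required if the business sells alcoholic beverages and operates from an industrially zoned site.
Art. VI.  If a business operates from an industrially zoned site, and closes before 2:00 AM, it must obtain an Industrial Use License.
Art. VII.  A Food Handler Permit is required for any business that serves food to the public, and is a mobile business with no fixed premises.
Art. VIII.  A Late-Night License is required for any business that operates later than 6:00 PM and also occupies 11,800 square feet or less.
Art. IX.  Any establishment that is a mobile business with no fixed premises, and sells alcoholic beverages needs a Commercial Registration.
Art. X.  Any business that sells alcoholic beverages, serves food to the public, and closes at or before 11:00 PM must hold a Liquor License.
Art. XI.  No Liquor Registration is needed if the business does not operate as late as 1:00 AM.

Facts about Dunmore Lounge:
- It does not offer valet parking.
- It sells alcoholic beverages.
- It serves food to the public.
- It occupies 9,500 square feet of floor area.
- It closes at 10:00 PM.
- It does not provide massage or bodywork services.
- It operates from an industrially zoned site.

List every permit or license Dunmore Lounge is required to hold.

Late-Night License, Liquor License

Art. I. closes 10:00 PM, at/before 11:00 PM; floor area 9,500 square feet ≥ 7,200 square feet → Compliance Authorization not required.
Art. II. closes 10:00 PM, at/before 11:00 PM; floor area 9,500 square feet ≥ 1,700 square feet; sells alcoholic beverages → General Business License not required.
Art. III. sells alcoholic beverages; floor area 9,500 square feet ≥ 5,900 square feet → exempt from Industrial Use License.
Art. IV. does not offer valet parking → Valet Operator Registration not required.
Art. V. sells alcoholic beverages; operates from an industrially zoned site → Liquor Registration required.
Art. VI. operates from an industrially zoned site; closes 10:00 PM, at/before 2:00 AM → Industrial Use License required.
Art. VII. serves food to the public; operates from an industrially zoned site (not: is a mobile business with no fixed premises) → Food Handler Permit not required.
Art. VIII. closes 10:00 PM, after 6:00 PM; floor area 9,500 square feet ≤ 11,800 square feet → Late-Night License required.
Art. IX. operates from an industrially zoned site (not: is a mobile business with no fixed premises); sells alcoholic beverages → Commercial Registration not required.
Art. X. sells alcoholic beverages; serves food to the public; closes 10:00 PM, at/before 11:00 PM → Liquor License required.
Art. XI. closes 10:00 PM, at/before 1:00 AM → exempt from Liquor Registration.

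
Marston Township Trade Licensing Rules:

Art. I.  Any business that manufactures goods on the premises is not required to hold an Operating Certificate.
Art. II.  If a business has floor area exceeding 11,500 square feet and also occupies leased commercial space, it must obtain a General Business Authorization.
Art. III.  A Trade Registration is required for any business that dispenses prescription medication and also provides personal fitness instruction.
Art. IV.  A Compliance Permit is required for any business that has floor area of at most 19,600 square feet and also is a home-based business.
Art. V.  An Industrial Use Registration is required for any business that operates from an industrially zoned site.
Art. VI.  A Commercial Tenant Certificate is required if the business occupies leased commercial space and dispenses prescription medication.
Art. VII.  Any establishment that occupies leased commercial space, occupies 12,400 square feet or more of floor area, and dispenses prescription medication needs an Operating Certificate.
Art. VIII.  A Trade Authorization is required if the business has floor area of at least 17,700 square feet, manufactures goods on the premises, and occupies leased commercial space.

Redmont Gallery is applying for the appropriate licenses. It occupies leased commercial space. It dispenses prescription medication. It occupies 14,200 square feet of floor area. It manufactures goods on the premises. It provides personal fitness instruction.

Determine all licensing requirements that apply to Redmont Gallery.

Commercial Tenant Certificate, General Business Authorization, Trade Registration

Art. I. manufactures goods on the premises → exempt from Operating Certificate.
Art. II. floor area 14,200 square feet > 11,500 square feet; occupies leased commercial space → General Business Authorization required.
Art. III. dispenses prescription medication; provides personal fitness instruction → Trade Registration required.
Art. IV. floor area 14,200 square feet ≤ 19,600 square feet; occupies leased commercial space (not: is a home-based business) → Compliance Permit not required.
Art. V. occupies leased commercial space (not: operates from an industrially zoned site) → Industrial Use Registration not required.
Art. VI. occupies leased commercial space; dispenses prescription medication → Commercial Tenant Certificate required.
Art. VII. occupies leased commercial space; floor area 14,200 square feet ≥ 12,400 square feet; dispenses prescription medication → Operating Certificate required.
Art. VIII. floor area 14,200 square feet < 17,700 square feet; manufactures goods on the premises; occupies leased commercial space → Trade Authorization not required.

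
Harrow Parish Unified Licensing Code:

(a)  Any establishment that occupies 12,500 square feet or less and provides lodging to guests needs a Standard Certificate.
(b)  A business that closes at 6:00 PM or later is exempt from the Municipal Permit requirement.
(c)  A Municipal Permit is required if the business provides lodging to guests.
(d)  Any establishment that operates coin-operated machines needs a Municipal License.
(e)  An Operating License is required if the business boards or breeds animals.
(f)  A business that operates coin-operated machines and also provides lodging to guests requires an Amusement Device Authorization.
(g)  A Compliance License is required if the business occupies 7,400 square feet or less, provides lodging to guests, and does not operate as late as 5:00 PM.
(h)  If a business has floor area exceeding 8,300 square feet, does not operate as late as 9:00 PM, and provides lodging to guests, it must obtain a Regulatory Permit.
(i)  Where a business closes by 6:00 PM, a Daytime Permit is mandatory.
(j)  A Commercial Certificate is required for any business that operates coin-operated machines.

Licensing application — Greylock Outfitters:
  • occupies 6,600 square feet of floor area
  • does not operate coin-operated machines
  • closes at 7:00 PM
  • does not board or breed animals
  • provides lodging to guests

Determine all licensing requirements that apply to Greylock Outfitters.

(a) floor area 6,600 square feet ≤ 12,500 square feet; provides lodging to guests → Standard Certificate required.
(b) closes 7:00 PM, after 6:00 PM → exempt from Municipal Permit.
(c) provides lodging to guests → Municipal Permit required.
(d) does not operate coin-operated machines → Municipal License not required.
(e) does not board or breed animals → Operating License not required.
(f) does not operate coin-operated machines; provides lodging to guests → Amusement Device Authorization not required.
(g) floor area 6,600 square feet ≤ 7,400 square feet; provides lodging to guests; closes 7:00 PM, after 5:00 PM → Compliance License not required.
(h) floor area 6,600 square feet ≤ 8,300 square feet; closes 7:00 PM, at/before 9:00 PM; provides lodging to guests → Regulatory Permit not required.
(i) closes 7:00 PM, after 6:00 PM → Daytime Permit not required.
(j) does not operate coin-operated machines → Commercial Certificate not required.

Standard Certificate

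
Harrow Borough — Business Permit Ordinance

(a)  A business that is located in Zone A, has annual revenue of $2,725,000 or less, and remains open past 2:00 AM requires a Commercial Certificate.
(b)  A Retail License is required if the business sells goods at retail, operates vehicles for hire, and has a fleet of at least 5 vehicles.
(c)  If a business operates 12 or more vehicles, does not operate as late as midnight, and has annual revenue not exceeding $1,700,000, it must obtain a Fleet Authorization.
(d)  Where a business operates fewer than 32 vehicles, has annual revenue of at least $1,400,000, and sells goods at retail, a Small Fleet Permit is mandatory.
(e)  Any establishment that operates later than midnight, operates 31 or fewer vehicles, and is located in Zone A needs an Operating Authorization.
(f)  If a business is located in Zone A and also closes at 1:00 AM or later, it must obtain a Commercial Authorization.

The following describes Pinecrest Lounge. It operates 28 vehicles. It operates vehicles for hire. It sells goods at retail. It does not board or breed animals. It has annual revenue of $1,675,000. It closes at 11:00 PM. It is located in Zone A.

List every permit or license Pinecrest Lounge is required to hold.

Fleet Authorization, Retail License, Small Fleet Permit

(a) is located in Zone A; revenue $1,675,000 ≤ $2,725,000; closes 11:00 PM, at/before 2:00 AM → Commercial Certificate not required.
(b) sells goods at retail; operates vehicles for hire; vehicles 28 ≥ 5 → Retail License required.
(c) vehicles 28 ≥ 12; closes 11:00 PM, at/before midnight; revenue $1,675,000 ≤ $1,700,000 → Fleet Authorization required.
(d) vehicles 28 < 32; revenue $1,675,000 ≥ $1,400,000; sells goods at retail → Small Fleet Permit required.
(e) closes 11:00 PM, at/before midnight; vehicles 28 ≤ 31; is located in Zone A → Operating Authorization not required.
(f) is located in Zone A; closes 11:00 PM, at/before 1:00 AM → Commercial Authorization not required.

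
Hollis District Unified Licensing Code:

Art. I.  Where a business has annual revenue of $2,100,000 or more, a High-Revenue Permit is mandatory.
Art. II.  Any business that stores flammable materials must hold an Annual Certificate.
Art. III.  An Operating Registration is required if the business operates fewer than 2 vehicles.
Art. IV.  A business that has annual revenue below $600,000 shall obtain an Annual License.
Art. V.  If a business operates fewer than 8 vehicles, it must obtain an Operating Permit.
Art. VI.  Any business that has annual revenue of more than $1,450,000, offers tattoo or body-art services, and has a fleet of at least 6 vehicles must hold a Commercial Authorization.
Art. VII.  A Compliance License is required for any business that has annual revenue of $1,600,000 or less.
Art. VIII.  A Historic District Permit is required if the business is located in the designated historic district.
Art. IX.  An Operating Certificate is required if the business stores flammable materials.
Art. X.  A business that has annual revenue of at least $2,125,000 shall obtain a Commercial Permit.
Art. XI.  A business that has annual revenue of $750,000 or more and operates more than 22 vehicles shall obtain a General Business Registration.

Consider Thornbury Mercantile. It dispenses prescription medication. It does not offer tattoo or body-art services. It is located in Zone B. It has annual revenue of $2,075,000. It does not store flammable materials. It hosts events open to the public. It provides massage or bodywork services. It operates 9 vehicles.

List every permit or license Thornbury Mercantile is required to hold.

None

Art. I. revenue $2,075,000 < $2,100,000 → High-Revenue Permit not required.
Art. II. does not store flammable materials → Annual Certificate not required.
Art. III. vehicles 9 ≥ 2 → Operating Registration not required.
Art. IV. revenue $2,075,000 ≥ $600,000 → Annual License not required.
Art. V. vehicles 9 ≥ 8 → Operating Permit not required.
Art. VI. revenue $2,075,000 > $1,450,000; does not offer tattoo or body-art services; vehicles 9 ≥ 6 → Commercial Authorization not required.
Art. VII. revenue $2,075,000 > $1,600,000 → Compliance License not required.
Art. VIII. is located in Zone B (not: is located in the designated historic district) → Historic District Permit not required.
Art. IX. does not store flammable materials → Operating Certificate not required.
Art. X. revenue $2,075,000 < $2,125,000 → Commercial Permit not required.
Art. XI. revenue $2,075,000 ≥ $750,000; vehicles 9 ≤ 22 → General Business Registration not required.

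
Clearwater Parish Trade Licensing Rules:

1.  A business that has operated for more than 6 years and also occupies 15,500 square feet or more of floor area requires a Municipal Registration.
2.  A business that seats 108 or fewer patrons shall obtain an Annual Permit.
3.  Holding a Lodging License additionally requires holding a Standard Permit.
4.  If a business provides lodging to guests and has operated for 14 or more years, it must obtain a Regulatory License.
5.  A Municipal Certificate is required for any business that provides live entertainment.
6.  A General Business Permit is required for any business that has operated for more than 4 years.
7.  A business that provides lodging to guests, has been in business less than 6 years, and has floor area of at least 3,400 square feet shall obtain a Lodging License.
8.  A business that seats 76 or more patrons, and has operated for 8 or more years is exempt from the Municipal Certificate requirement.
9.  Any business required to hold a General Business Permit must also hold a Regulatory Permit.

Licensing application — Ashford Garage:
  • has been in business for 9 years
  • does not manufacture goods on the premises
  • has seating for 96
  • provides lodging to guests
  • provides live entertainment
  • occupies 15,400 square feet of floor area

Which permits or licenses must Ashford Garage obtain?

1. years in business 9 > 6; floor area 15,400 square feet < 15,500 square feet → Municipal Registration not required.
2. seating 96 ≤ 108 → Annual Permit required.
3. Lodging License is not required → no effect.
4. provides lodging to guests; years in business 9 < 14 → Regulatory License not required.
5. provides live entertainment → Municipal Certificate required.
6. years in business 9 > 4 → General Business Permit required.
7. provides lodging to guests; years in business 9 ≥ 6; floor area 15,400 square feet ≥ 3,400 square feet → Lodging License not required.
8. seating 96 ≥ 76; years in business 9 ≥ 8 → exempt from Municipal Certificate.
9. General Business Permit is required → Regulatory Permit also required.

Annual Permit, General Business Permit, Regulatory Permit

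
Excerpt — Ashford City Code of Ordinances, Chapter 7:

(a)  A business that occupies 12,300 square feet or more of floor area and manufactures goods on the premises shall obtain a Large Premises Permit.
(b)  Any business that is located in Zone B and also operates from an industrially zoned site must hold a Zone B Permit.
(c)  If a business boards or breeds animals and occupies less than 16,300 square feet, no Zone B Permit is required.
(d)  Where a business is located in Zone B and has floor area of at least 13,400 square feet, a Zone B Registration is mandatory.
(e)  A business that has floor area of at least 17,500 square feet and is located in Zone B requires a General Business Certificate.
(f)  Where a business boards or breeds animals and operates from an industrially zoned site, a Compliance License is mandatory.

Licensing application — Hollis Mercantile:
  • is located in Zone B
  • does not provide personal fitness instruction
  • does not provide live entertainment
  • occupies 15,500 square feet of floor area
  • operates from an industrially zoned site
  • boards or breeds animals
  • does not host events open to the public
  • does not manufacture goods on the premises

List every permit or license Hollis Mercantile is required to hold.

Compliance License, Zone B Registration

(a) floor area 15,500 square feet ≥ 12,300 square feet; does not manufacture goods on the premises → Large Premises Permit not required.
(b) is located in Zone B; operates from an industrially zoned site → Zone B Permit required.
(c) boards or breeds animals; floor area 15,500 square feet < 16,300 square feet → exempt from Zone B Permit.
(d) is located in Zone B; floor area 15,500 square feet ≥ 13,400 square feet → Zone B Registration required.
(e) floor area 15,500 square feet < 17,500 square feet; is located in Zone B → General Business Certificate not required.
(f) boards or breeds animals; operates from an industrially zoned site → Compliance License required.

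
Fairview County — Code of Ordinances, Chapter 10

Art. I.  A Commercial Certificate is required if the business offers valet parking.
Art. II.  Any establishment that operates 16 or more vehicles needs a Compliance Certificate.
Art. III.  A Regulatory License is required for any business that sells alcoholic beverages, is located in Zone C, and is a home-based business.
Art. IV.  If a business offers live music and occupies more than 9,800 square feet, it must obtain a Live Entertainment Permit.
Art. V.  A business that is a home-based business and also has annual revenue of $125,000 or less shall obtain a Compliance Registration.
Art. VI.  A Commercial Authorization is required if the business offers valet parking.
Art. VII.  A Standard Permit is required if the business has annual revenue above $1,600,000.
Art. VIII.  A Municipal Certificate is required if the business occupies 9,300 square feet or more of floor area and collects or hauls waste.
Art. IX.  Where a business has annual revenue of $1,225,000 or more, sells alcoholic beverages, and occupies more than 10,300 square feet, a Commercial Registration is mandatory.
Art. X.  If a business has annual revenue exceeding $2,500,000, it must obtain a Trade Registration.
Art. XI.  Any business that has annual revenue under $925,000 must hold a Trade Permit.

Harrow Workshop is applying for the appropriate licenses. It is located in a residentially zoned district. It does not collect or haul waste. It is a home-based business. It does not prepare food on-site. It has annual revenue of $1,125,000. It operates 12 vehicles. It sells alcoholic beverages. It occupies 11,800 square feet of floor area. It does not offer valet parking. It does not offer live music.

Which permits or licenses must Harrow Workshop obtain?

Art. I. does not offer valet parking → Commercial Certificate not required.
Art. II. vehicles 12 < 16 → Compliance Certificate not required.
Art. III. sells alcoholic beverages; is located in a residentially zoned district (not: is located in Zone C); is a home-based business → Regulatory License not required.
Art. IV. does not offer live music; floor area 11,800 square feet > 9,800 square feet → Live Entertainment Permit not required.
Art. V. is a home-based business; revenue $1,125,000 > $125,000 → Compliance Registration not required.
Art. VI. does not offer valet parking → Commercial Authorization not required.
Art. VII. revenue $1,125,000 ≤ $1,600,000 → Standard Permit not required.
Art. VIII. floor area 11,800 square feet ≥ 9,300 square feet; does not collect or haul waste → Municipal Certificate not required.
Art. IX. revenue $1,125,000 < $1,225,000; sells alcoholic beverages; floor area 11,800 square feet > 10,300 square feet → Commercial Registration not required.
Art. X. revenue $1,125,000 ≤ $2,500,000 → Trade Registration not required.
Art. XI. revenue $1,125,000 ≥ $925,000 → Trade Permit not required.

None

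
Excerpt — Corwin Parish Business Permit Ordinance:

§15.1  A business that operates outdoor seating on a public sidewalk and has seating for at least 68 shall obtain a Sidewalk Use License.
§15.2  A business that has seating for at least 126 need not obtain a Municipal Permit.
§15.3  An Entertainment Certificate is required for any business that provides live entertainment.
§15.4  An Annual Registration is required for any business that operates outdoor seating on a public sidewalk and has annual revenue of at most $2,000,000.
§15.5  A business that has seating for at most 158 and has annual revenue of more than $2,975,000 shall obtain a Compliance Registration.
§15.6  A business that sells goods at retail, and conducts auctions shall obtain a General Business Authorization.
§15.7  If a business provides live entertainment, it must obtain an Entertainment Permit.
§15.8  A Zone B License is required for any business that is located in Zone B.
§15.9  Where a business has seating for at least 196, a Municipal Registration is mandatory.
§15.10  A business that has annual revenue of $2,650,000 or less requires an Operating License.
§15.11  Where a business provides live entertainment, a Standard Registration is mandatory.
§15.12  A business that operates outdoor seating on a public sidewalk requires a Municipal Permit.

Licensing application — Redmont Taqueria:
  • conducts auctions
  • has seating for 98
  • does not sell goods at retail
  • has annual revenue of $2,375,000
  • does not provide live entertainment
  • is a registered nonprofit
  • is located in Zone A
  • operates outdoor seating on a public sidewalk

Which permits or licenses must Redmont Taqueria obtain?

Municipal Permit, Operating License, Sidewalk Use License

§15.1 operates outdoor seating on a public sidewalk; seating 98 ≥ 68 → Sidewalk Use License required.
§15.2 seating 98 < 126 → Municipal Permit exemption does not apply.
§15.3 does not provide live entertainment → Entertainment Certificate not required.
§15.4 operates outdoor seating on a public sidewalk; revenue $2,375,000 > $2,000,000 → Annual Registration not required.
§15.5 seating 98 ≤ 158; revenue $2,375,000 ≤ $2,975,000 → Compliance Registration not required.
§15.6 does not sell goods at retail; conducts auctions → General Business Authorization not required.
§15.7 does not provide live entertainment → Entertainment Permit not required.
§15.8 is located in Zone A (not: is located in Zone B) → Zone B License not required.
§15.9 seating 98 < 196 → Municipal Registration not required.
§15.10 revenue $2,375,000 ≤ $2,650,000 → Operating License required.
§15.11 does not provide live entertainment → Standard Registration not required.
§15.12 operates outdoor seating on a public sidewalk → Municipal Permit required.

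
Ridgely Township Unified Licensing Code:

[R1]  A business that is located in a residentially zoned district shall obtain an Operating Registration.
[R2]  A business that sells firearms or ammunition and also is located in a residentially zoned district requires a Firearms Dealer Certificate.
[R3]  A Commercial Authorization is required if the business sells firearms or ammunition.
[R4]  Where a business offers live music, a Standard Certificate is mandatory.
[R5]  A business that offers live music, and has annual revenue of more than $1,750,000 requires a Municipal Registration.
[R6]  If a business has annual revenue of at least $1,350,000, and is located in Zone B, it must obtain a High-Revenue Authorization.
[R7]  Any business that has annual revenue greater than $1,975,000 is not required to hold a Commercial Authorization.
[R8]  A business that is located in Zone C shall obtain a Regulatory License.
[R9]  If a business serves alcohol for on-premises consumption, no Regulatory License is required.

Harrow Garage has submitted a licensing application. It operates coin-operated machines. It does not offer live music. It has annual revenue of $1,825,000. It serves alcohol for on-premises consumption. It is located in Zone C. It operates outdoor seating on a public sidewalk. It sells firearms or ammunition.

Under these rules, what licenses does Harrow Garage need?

[R1] is located in Zone C (not: is located in a residentially zoned district) → Operating Registration not required.
[R2] sells firearms or ammunition; is located in Zone C (not: is located in a residentially zoned district) → Firearms Dealer Certificate not required.
[R3] sells firearms or ammunition → Commercial Authorization required.
[R4] does not offer live music → Standard Certificate not required.
[R5] does not offer live music; revenue $1,825,000 > $1,750,000 → Municipal Registration not required.
[R6] revenue $1,825,000 ≥ $1,350,000; is located in Zone C (not: is located in Zone B) → High-Revenue Authorization not required.
[R7] revenue $1,825,000 ≤ $1,975,000 → Commercial Authorization exemption does not apply.
[R8] is located in Zone C → Regulatory License required.
[R9] serves alcohol for on-premises consumption → exempt from Regulatory License.

Commercial Authorization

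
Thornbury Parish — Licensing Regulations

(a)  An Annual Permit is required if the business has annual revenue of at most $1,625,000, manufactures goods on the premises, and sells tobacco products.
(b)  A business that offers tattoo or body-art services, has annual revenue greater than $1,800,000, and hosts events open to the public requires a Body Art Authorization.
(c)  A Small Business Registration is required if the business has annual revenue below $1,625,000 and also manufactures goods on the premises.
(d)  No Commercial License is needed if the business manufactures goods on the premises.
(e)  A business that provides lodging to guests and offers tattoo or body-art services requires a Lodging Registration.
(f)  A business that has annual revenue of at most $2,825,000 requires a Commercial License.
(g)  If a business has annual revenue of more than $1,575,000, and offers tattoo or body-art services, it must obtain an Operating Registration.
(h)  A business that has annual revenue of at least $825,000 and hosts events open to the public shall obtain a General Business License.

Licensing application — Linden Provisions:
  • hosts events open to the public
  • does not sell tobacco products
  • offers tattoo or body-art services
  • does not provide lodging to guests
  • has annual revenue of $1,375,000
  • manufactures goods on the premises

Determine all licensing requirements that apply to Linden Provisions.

General Business License, Small Business Registration

(a) revenue $1,375,000 ≤ $1,625,000; manufactures goods on the premises; does not sell tobacco products → Annual Permit not required.
(b) offers tattoo or body-art services; revenue $1,375,000 ≤ $1,800,000; hosts events open to the public → Body Art Authorization not required.
(c) revenue $1,375,000 < $1,625,000; manufactures goods on the premises → Small Business Registration required.
(d) manufactures goods on the premises → exempt from Commercial License.
(e) does not provide lodging to guests; offers tattoo or body-art services → Lodging Registration not required.
(f) revenue $1,375,000 ≤ $2,825,000 → Commercial License required.
(g) revenue $1,375,000 ≤ $1,575,000; offers tattoo or body-art services → Operating Registration not required.
(h) revenue $1,375,000 ≥ $825,000; hosts events open to the public → General Business License required.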